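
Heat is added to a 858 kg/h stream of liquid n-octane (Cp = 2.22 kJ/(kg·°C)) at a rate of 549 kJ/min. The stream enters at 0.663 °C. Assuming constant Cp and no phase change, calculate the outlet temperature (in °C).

Q = 549 kJ/min = 32940 kJ/h
ΔT = Q/(ṁ·Cp) = 32940/(858×2.22) = 17.294 K
T_out = 0.663 + 17.294 = 17.957 °C

T_out = 18.0 °C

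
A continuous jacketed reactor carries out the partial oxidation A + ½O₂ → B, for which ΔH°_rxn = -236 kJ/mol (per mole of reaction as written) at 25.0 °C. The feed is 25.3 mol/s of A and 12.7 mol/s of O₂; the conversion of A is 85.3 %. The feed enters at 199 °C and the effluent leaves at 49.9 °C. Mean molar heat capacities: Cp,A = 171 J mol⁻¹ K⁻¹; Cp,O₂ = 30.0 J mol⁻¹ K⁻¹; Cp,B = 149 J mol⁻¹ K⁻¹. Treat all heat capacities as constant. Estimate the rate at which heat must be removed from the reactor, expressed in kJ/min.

Q_out = 349000 kJ/min

Extent of reaction ξ = 0.853 × 25.3 = 21.581 mol/s
Reaction term: ξ·ΔH°_rxn = 21.581 × -236 = -5093.1 kJ/s
Sensible, feed 199→25 °C: -819.07 kJ/s
Outlet flows (mol/s): A 3.7191, O₂ 1.9095, B 21.581
Sensible, products 25→49.9 °C: 97.329 kJ/s
Q = ΔH = -5814.8 kJ/s = -5814.8 kW
Heat removed = 348890 kJ/min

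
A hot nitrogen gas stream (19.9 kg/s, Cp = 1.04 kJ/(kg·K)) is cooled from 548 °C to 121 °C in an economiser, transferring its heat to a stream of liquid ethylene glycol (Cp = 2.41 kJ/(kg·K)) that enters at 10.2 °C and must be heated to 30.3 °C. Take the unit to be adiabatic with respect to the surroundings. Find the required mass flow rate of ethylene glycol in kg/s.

ṁ_c = 182 kg/s

Heat released by hot stream: Q = 19.9 × 1.04 × (548 − 121) = 8837.2 kJ/s
Energy balance on cold side (adiabatic exchanger): Q = ṁ_c·Cp_c·(T_c,out − T_c,in)
ṁ_c = 8837.2 / [2.41 × (30.3 − 10.2)] = 182.43 kg/s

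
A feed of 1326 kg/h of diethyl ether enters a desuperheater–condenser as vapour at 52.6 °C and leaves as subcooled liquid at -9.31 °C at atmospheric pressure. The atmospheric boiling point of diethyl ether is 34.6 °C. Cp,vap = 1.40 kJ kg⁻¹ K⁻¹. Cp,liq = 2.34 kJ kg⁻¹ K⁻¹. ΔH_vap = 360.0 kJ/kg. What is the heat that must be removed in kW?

Q_c = 180 kW

vapour 52.6→34.6 °C: -25.2 kJ/kg
condensation at 34.6 °C: -360 kJ/kg
liquid 34.6→-9.31 °C: -102.75 kJ/kg
Δh = -25.2 + -360 + -102.75 = -487.95 kJ/kg
Q = ṁ·Δh = 1326 kg/h × -487.95 kJ/kg = -647020 kJ/h
|Q| = 179.73 kW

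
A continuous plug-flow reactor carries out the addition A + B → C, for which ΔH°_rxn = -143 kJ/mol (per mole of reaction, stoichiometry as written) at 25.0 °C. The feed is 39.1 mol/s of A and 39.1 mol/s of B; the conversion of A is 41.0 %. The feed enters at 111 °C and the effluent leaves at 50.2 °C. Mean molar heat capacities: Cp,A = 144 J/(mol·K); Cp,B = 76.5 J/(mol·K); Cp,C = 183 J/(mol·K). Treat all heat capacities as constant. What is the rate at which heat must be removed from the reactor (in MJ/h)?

Q_out = 10200 MJ/h

Extent of reaction ξ = 0.410 × 39.1 = 16.031 mol/s
Reaction term: ξ·ΔH°_rxn = 16.031 × -143 = -2292.4 kJ/s
Sensible, feed 111→25 °C: -741.45 kJ/s
Outlet flows (mol/s): A 23.069, B 23.069, C 16.031
Sensible, products 25→50.2 °C: 202.11 kJ/s
Q = ΔH = -2831.8 kJ/s = -2831.8 kW
Heat removed = 10194 MJ/h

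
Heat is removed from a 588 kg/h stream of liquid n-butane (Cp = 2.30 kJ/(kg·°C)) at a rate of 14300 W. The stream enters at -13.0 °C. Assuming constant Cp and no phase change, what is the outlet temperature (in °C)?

Q = 14300 W = 51480 kJ/h
ΔT = Q/(ṁ·Cp) = 51480/(588×2.30) = 38.066 K
T_out = -13.0 − 38.066 = -51.066 °C

T_out = -51.1 °C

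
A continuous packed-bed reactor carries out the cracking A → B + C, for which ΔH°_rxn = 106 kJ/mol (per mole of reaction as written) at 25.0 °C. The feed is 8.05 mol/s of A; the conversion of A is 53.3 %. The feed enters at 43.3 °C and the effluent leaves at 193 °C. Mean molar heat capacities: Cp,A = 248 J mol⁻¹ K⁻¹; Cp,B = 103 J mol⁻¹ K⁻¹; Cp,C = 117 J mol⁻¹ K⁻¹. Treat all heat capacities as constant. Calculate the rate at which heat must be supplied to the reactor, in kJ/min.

Q_in = 44000 kJ/min

Extent of reaction ξ = 0.533 × 8.05 = 4.2907 mol/s
Reaction term: ξ·ΔH°_rxn = 4.2907 × 106 = 454.81 kJ/s
Sensible, feed 43.3→25 °C: -36.534 kJ/s
Outlet flows (mol/s): A 3.7594, B 4.2907, C 4.2907
Sensible, products 25→193 °C: 315.21 kJ/s
Q = ΔH = 733.49 kJ/s = 733.49 kW
Heat supplied = 44009 kJ/min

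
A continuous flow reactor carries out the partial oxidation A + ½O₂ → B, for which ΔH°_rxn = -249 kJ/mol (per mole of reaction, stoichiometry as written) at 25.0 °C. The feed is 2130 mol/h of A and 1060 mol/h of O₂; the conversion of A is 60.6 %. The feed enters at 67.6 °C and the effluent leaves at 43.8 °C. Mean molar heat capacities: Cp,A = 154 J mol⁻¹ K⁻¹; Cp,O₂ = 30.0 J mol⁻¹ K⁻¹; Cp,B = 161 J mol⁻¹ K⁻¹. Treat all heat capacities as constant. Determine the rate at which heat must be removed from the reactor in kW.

Extent of reaction ξ = 0.606 × 2130 = 1290.8 mol/h
Reaction term: ξ·ΔH°_rxn = 1290.8 × -249 = -321400 kJ/h
Sensible, feed 67.6→25 °C: -15328 kJ/h
Outlet flows (mol/h): A 839.22, O₂ 414.61, B 1290.8
Sensible, products 25→43.8 °C: 6570.5 kJ/h
Q = ΔH = -330160 kJ/h = -91.712 kW
Heat removed = 91.712 kW

Q_out = 91.7 kW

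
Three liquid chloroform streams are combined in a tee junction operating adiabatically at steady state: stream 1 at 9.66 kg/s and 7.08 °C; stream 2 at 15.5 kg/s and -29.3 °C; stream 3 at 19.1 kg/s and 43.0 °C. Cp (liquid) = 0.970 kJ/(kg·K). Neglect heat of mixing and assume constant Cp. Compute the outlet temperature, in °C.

T_out = 9.84 °C

Adiabatic, steady state ⇒ Σ ṁᵢCp,ᵢ(T_out − Tᵢ) = 0
T_out = Σ ṁᵢCp,ᵢTᵢ / Σ ṁᵢCp,ᵢ
      = 422.48 / 42.932 = 9.8406 °C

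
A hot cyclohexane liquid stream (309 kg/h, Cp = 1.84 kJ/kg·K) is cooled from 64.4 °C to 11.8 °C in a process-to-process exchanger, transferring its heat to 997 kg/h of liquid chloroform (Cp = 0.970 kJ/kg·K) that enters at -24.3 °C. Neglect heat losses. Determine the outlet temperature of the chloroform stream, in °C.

Heat released by hot stream: Q = 309 × 1.84 × (64.4 − 11.8) = 29906 kJ/h
Energy balance on cold side (adiabatic exchanger): Q = ṁ_c·Cp_c·(T_c,out − T_c,in)
T_c,out = -24.3 + 29906/(997 × 0.970) = 6.624 °C

T_c,out = 6.62 °C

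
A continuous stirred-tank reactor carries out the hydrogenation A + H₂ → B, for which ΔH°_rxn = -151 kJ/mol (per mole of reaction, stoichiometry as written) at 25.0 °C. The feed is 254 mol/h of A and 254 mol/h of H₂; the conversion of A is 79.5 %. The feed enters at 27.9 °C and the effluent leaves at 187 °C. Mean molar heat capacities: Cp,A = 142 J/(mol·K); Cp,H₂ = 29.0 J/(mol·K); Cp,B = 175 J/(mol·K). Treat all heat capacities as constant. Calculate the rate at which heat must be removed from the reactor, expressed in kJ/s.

Q_out = 6.51 kJ/s

Extent of reaction ξ = 0.795 × 254 = 201.93 mol/h
Reaction term: ξ·ΔH°_rxn = 201.93 × -151 = -30491 kJ/h
Sensible, feed 27.9→25 °C: -125.96 kJ/h
Outlet flows (mol/h): A 52.07, H₂ 52.07, B 201.93
Sensible, products 25→187 °C: 7167.2 kJ/h
Q = ΔH = -23450 kJ/h = -6.514 kW
Heat removed = 6.514 kJ/s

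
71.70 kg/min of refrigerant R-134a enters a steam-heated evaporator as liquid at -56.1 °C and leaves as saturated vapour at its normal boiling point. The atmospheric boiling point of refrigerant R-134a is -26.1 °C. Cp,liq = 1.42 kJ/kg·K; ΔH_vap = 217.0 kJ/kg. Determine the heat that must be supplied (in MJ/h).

liquid -56.1→-26.1 °C: 42.6 kJ/kg
vaporisation at -26.1 °C: 217 kJ/kg
Δh = 42.6 + 217 = 259.6 kJ/kg
Q = ṁ·Δh = 71.70 kg/min × 259.6 kJ/kg = 18613 kJ/min
|Q| = 310.22 kW = 1116.8 MJ/h

Q = 1120 MJ/h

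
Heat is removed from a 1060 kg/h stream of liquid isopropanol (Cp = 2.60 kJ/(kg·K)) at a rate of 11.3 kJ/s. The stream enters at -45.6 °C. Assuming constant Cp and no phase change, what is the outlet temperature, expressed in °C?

Q = 11.3 kJ/s = 40680 kJ/h
ΔT = Q/(ṁ·Cp) = 40680/(1060×2.60) = 14.761 K
T_out = -45.6 − 14.761 = -60.361 °C

T_out = -60.4 °C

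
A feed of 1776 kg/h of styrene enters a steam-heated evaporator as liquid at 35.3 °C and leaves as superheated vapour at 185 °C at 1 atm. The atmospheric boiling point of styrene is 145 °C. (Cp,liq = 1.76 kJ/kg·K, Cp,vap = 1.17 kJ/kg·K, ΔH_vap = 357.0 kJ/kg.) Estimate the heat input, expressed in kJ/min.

Q = 17700 kJ/min

liquid 35.3→145 °C: 193.07 kJ/kg
vaporisation at 145 °C: 357 kJ/kg
vapour 145→185 °C: 46.8 kJ/kg
Δh = 193.07 + 357 + 46.8 = 596.87 kJ/kg
Q = ṁ·Δh = 1776 kg/h × 596.87 kJ/kg = 1.06e+06 kJ/h
|Q| = 294.46 kW = 17667 kJ/min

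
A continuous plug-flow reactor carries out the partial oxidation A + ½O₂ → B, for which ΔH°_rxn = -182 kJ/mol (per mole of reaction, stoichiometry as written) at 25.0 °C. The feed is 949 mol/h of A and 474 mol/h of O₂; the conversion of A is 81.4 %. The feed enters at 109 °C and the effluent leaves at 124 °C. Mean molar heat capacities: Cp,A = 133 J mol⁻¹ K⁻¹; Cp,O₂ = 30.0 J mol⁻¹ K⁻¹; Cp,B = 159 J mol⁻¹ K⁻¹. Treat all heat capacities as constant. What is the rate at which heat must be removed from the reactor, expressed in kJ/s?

Extent of reaction ξ = 0.814 × 949 = 772.49 mol/h
Reaction term: ξ·ΔH°_rxn = 772.49 × -182 = -140590 kJ/h
Sensible, feed 109→25 °C: -11797 kJ/h
Outlet flows (mol/h): A 176.51, O₂ 87.757, B 772.49
Sensible, products 25→124 °C: 14745 kJ/h
Q = ΔH = -137640 kJ/h = -38.235 kW
Heat removed = 38.235 kJ/s

Q_out = 38.2 kJ/s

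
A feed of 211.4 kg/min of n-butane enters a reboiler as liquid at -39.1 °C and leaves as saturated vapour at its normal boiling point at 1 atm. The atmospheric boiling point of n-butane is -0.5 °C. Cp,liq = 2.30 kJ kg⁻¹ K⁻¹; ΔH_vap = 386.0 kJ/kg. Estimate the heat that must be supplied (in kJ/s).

Q = 1670 kJ/s

liquid -39.1→-0.5 °C: 88.78 kJ/kg
vaporisation at -0.5 °C: 386 kJ/kg
Δh = 88.78 + 386 = 474.78 kJ/kg
Q = ṁ·Δh = 211.4 kg/min × 474.78 kJ/kg = 100370 kJ/min
|Q| = 1672.8 kW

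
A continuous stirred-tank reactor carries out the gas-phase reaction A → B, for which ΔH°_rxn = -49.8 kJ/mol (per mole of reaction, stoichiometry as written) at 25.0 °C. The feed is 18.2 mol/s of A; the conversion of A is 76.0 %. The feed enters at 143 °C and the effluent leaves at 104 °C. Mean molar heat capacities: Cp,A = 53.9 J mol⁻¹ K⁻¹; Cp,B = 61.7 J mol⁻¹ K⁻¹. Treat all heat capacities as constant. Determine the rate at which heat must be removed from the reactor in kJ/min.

Extent of reaction ξ = 0.760 × 18.2 = 13.832 mol/s
Reaction term: ξ·ΔH°_rxn = 13.832 × -49.8 = -688.83 kJ/s
Sensible, feed 143→25 °C: -115.76 kJ/s
Outlet flows (mol/s): A 4.368, B 13.832
Sensible, products 25→104 °C: 86.021 kJ/s
Q = ΔH = -718.57 kJ/s = -718.57 kW
Heat removed = 43114 kJ/min

Q_out = 43100 kJ/min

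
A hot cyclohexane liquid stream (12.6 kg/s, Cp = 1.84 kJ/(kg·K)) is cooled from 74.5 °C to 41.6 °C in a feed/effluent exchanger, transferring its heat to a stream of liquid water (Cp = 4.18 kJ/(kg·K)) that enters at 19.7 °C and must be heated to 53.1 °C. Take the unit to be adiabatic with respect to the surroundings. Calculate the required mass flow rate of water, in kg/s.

Heat released by hot stream: Q = 12.6 × 1.84 × (74.5 − 41.6) = 762.75 kJ/s
Energy balance on cold side (adiabatic exchanger): Q = ṁ_c·Cp_c·(T_c,out − T_c,in)
ṁ_c = 762.75 / [4.18 × (53.1 − 19.7)] = 5.4634 kg/s

ṁ_c = 5.46 kg/s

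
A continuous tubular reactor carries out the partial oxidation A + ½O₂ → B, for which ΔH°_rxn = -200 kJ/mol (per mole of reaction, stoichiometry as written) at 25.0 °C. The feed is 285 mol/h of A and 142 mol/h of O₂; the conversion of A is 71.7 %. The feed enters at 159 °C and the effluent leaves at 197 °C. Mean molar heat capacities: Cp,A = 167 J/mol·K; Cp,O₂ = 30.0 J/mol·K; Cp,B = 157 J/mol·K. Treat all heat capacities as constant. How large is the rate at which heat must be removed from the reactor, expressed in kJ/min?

Q_out = 663 kJ/min

Extent of reaction ξ = 0.717 × 285 = 204.34 mol/h
Reaction term: ξ·ΔH°_rxn = 204.34 × -200 = -40869 kJ/h
Sensible, feed 159→25 °C: -6948.6 kJ/h
Outlet flows (mol/h): A 80.655, O₂ 39.828, B 204.34
Sensible, products 25→197 °C: 8040.4 kJ/h
Q = ΔH = -39777 kJ/h = -11.049 kW
Heat removed = 662.95 kJ/min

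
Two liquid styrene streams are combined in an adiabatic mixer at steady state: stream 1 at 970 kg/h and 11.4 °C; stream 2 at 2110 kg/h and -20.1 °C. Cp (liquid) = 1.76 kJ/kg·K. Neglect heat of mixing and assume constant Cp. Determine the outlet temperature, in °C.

No heat crosses the boundary, so H_out = H_in.
Σ ṁᵢCp,ᵢTᵢ = 970×1.76×11.4 + 2110×1.76×-20.1 = -55181
Σ ṁᵢCp,ᵢ = 970×1.76 + 2110×1.76 = 5420.8
T_out = -55181 / 5420.8 = -10.18 °C

T_out = -10.2 °C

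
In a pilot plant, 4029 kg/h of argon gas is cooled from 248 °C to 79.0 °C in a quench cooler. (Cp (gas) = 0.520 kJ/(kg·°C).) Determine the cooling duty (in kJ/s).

Q_c = 98.4 kJ/s

Q = ṁ·Cp·ΔT = 4029 × 0.520 × (79.0 − 248) = -354070 kJ/h
Converting: 354070 / 3600 s = 98.352 kW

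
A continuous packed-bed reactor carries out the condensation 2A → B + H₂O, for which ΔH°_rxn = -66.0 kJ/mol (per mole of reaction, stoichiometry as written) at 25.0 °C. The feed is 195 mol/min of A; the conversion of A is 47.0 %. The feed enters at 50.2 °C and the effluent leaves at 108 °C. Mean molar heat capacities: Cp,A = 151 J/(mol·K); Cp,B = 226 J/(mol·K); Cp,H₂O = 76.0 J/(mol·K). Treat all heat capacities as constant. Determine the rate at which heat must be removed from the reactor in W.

Q_out = 22000 W

Extent of reaction ξ = 0.470 × 195 / 2 = 45.825 mol/min
Reaction term: ξ·ΔH°_rxn = 45.825 × -66.0 = -3024.4 kJ/min
Sensible, feed 50.2→25 °C: -742.01 kJ/min
Outlet flows (mol/min): A 103.35, B 45.825, H₂O 45.825
Sensible, products 25→108 °C: 2443.9 kJ/min
Q = ΔH = -1322.5 kJ/min = -22.042 kW
Heat removed = 22042 W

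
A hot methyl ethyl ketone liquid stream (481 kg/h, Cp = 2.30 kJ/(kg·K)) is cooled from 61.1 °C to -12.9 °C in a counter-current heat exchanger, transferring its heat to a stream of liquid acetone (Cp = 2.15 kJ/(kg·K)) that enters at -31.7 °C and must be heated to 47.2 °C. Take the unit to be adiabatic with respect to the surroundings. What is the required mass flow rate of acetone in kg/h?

Heat released by hot stream: Q = 481 × 2.30 × (61.1 − -12.9) = 81866 kJ/h
Energy balance on cold side (adiabatic exchanger): Q = ṁ_c·Cp_c·(T_c,out − T_c,in)
ṁ_c = 81866 / [2.15 × (47.2 − -31.7)] = 482.6 kg/h

ṁ_c = 483 kg/h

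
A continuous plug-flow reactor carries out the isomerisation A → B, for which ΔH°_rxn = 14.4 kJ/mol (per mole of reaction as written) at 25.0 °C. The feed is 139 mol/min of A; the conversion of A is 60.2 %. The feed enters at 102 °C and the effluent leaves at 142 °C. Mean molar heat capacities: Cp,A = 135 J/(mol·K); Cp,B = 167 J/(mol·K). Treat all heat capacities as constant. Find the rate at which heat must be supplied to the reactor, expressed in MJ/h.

Extent of reaction ξ = 0.602 × 139 = 83.678 mol/min
Reaction term: ξ·ΔH°_rxn = 83.678 × 14.4 = 1205 kJ/min
Sensible, feed 102→25 °C: -1444.9 kJ/min
Outlet flows (mol/min): A 55.322, B 83.678
Sensible, products 25→142 °C: 2508.8 kJ/min
Q = ΔH = 2268.9 kJ/min = 37.814 kW
Heat supplied = 136.13 MJ/h

Q_in = 136 MJ/h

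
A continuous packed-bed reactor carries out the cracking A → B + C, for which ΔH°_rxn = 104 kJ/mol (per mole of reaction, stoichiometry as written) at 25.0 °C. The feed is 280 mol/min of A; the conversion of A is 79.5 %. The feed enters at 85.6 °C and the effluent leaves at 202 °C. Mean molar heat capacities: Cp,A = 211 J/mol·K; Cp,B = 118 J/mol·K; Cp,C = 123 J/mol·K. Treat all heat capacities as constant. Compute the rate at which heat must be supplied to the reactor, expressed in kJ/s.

Extent of reaction ξ = 0.795 × 280 = 222.6 mol/min
Reaction term: ξ·ΔH°_rxn = 222.6 × 104 = 23150 kJ/min
Sensible, feed 85.6→25 °C: -3580.2 kJ/min
Outlet flows (mol/min): A 57.4, B 222.6, C 222.6
Sensible, products 25→202 °C: 11639 kJ/min
Q = ΔH = 31209 kJ/min = 520.16 kW
Heat supplied = 520.16 kJ/s

Q_in = 520 kJ/s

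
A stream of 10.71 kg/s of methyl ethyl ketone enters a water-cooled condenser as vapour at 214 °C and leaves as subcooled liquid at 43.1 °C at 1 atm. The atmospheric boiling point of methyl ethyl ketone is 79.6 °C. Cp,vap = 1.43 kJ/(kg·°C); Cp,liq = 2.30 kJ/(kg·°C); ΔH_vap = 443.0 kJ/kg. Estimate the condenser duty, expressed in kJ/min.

vapour 214→79.6 °C: -192.19 kJ/kg
condensation at 79.6 °C: -443 kJ/kg
liquid 79.6→43.1 °C: -83.95 kJ/kg
Δh = -192.19 + -443 + -83.95 = -719.14 kJ/kg
Q = ṁ·Δh = 10.71 kg/s × -719.14 kJ/kg = -7702 kJ/s
|Q| = 7702 kW = 462120 kJ/min

Q_c = 462000 kJ/min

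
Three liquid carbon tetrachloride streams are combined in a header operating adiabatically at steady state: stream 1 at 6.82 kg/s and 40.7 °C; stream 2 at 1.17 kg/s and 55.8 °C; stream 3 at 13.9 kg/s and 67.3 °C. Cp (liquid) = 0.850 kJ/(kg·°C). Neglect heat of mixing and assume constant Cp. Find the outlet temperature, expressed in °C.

Energy balance with Q = 0: Σ ṁᵢCp,ᵢ(T_out − Tᵢ) = 0
T_out = Σ ṁᵢCp,ᵢTᵢ / Σ ṁᵢCp,ᵢ
      = 1086.6 / 18.607 = 58.398 °C

T_out = 58.4 °C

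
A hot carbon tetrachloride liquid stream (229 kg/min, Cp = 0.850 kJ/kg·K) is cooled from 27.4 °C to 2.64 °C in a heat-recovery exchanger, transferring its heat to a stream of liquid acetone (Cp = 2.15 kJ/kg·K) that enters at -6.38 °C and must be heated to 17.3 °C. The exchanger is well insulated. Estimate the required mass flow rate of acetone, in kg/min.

ṁ_c = 94.7 kg/min

Heat released by hot stream: Q = 229 × 0.850 × (27.4 − 2.64) = 4819.5 kJ/min
Energy balance on cold side (adiabatic exchanger): Q = ṁ_c·Cp_c·(T_c,out − T_c,in)
ṁ_c = 4819.5 / [2.15 × (17.3 − -6.38)] = 94.664 kg/min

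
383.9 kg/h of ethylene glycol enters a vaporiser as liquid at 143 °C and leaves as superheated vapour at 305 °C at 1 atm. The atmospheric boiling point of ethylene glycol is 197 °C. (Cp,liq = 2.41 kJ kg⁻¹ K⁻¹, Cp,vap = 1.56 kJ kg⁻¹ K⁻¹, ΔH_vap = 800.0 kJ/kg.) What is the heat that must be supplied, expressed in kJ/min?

liquid 143→197 °C: 130.14 kJ/kg
vaporisation at 197 °C: 800 kJ/kg
vapour 197→305 °C: 168.48 kJ/kg
Δh = 130.14 + 800 + 168.48 = 1098.6 kJ/kg
Q = ṁ·Δh = 383.9 kg/h × 1098.6 kJ/kg = 421760 kJ/h
|Q| = 117.16 kW = 7029.3 kJ/min

Q = 7030 kJ/min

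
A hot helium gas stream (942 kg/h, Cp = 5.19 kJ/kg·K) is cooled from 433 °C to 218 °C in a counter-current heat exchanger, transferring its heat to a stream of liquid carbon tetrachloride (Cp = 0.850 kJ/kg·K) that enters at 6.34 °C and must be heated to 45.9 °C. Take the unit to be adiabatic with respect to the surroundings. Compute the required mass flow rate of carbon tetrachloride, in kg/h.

ṁ_c = 31300 kg/h

Heat released by hot stream: Q = 942 × 5.19 × (433 − 218) = 1.0511e+06 kJ/h
Energy balance on cold side (adiabatic exchanger): Q = ṁ_c·Cp_c·(T_c,out − T_c,in)
ṁ_c = 1.0511e+06 / [0.850 × (45.9 − 6.34)] = 31259 kg/h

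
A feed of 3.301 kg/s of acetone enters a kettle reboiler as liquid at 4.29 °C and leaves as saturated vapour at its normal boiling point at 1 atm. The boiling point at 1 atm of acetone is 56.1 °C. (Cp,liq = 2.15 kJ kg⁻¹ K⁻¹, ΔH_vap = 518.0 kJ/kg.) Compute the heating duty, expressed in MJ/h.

liquid 4.29→56.1 °C: 111.39 kJ/kg
vaporisation at 56.1 °C: 518 kJ/kg
Δh = 111.39 + 518 = 629.39 kJ/kg
Q = ṁ·Δh = 3.301 kg/s × 629.39 kJ/kg = 2077.6 kJ/s
|Q| = 2077.6 kW = 7479.4 MJ/h

Q = 7480 MJ/h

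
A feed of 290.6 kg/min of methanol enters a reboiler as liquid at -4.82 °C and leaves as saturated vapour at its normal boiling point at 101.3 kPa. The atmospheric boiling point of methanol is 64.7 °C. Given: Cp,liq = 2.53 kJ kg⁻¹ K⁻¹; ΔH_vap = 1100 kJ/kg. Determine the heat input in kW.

Q = 6180 kW

liquid -4.82→64.7 °C: 175.89 kJ/kg
vaporisation at 64.7 °C: 1100 kJ/kg
Δh = 175.89 + 1100 = 1275.9 kJ/kg
Q = ṁ·Δh = 290.6 kg/min × 1275.9 kJ/kg = 370770 kJ/min
|Q| = 6179.5 kW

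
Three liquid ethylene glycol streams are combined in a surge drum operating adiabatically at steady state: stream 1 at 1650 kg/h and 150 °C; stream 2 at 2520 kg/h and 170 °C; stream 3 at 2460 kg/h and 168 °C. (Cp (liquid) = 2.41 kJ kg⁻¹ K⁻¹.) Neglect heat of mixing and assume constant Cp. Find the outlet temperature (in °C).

T_out = 164 °C

Adiabatic, steady state ⇒ Σ ṁᵢCp,ᵢ(T_out − Tᵢ) = 0
Σ ṁᵢCp,ᵢTᵢ = 1650×2.41×150 + 2520×2.41×170 + 2460×2.41×168 = 2.6249e+06
Σ ṁᵢCp,ᵢ = 1650×2.41 + 2520×2.41 + 2460×2.41 = 15978
T_out = 2.6249e+06 / 15978 = 164.28 °C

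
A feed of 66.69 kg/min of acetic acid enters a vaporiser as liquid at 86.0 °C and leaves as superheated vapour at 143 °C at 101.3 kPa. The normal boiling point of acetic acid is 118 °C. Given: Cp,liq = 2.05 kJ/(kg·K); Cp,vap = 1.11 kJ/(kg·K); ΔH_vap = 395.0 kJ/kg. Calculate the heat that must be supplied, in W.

Q = 543000 W

liquid 86.0→118 °C: 65.6 kJ/kg
vaporisation at 118 °C: 395 kJ/kg
vapour 118→143 °C: 27.75 kJ/kg
Δh = 65.6 + 395 + 27.75 = 488.35 kJ/kg
Q = ṁ·Δh = 66.69 kg/min × 488.35 kJ/kg = 32568 kJ/min
|Q| = 542.8 kW = 542800 W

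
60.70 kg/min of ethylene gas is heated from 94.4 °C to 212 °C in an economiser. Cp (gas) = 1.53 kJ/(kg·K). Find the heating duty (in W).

Q = 182000 W

Q = ṁ·Cp·ΔT = 60.70 × 1.53 × (212 − 94.4) = 10922 kJ/min
Converting: 10922 / 60 s = 182.03 kW
Heating duty = 182030 W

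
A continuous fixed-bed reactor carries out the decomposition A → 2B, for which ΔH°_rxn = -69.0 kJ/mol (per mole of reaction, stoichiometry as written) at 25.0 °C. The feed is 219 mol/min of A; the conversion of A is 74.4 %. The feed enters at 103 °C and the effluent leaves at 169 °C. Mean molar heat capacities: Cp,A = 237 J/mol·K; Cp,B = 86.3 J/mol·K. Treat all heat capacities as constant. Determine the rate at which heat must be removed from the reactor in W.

Q_out = 155000 W

Extent of reaction ξ = 0.744 × 219 = 162.94 mol/min
Reaction term: ξ·ΔH°_rxn = 162.94 × -69.0 = -11243 kJ/min
Sensible, feed 103→25 °C: -4048.4 kJ/min
Outlet flows (mol/min): A 56.064, B 325.87
Sensible, products 25→169 °C: 5963 kJ/min
Q = ΔH = -9328 kJ/min = -155.47 kW
Heat removed = 155470 W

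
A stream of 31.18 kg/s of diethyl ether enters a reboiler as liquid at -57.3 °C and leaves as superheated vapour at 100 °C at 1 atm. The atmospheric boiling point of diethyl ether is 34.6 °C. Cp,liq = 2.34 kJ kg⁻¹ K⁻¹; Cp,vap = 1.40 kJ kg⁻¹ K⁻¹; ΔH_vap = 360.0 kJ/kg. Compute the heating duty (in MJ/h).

liquid -57.3→34.6 °C: 215.05 kJ/kg
vaporisation at 34.6 °C: 360 kJ/kg
vapour 34.6→100 °C: 91.56 kJ/kg
Δh = 215.05 + 360 + 91.56 = 666.61 kJ/kg
Q = ṁ·Δh = 31.18 kg/s × 666.61 kJ/kg = 20785 kJ/s
|Q| = 20785 kW = 74825 MJ/h

Q = 74800 MJ/h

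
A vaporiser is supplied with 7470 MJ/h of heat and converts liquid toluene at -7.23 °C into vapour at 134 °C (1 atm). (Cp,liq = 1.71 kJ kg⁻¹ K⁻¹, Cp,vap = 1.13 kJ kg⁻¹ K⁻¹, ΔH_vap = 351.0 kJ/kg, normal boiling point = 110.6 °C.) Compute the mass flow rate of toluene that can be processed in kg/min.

Δh = 1.71×(110.6−-7.23) + 351.0 + 1.13×(134−110.6) = 578.93 kJ/kg
Q = 7470 MJ/h = 2075 kJ/s = 124500 kJ/min
ṁ = Q/Δh = 124500 / 578.93 = 215.05 kg/min

ṁ = 215 kg/min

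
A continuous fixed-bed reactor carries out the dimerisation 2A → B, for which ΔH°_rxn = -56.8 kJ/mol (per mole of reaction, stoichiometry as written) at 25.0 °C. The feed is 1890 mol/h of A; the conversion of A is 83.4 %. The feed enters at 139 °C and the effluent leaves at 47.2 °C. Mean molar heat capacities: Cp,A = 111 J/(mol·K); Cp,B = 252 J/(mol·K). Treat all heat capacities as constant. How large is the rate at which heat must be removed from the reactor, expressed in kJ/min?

Extent of reaction ξ = 0.834 × 1890 / 2 = 788.13 mol/h
Reaction term: ξ·ΔH°_rxn = 788.13 × -56.8 = -44766 kJ/h
Sensible, feed 139→25 °C: -23916 kJ/h
Outlet flows (mol/h): A 313.74, B 788.13
Sensible, products 25→47.2 °C: 5182.2 kJ/h
Q = ΔH = -63500 kJ/h = -17.639 kW
Heat removed = 1058.3 kJ/min

Q_out = 1060 kJ/min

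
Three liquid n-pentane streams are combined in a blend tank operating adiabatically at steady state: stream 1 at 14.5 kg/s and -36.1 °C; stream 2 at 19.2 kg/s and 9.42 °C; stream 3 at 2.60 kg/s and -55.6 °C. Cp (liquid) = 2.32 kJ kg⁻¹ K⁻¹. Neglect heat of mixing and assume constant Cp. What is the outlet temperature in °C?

Energy balance with Q = 0: Σ ṁᵢCp,ᵢ(T_out − Tᵢ) = 0
T_out = Σ ṁᵢCp,ᵢTᵢ / Σ ṁᵢCp,ᵢ
      = -1130.2 / 84.216 = -13.42 °C

T_out = -13.4 °C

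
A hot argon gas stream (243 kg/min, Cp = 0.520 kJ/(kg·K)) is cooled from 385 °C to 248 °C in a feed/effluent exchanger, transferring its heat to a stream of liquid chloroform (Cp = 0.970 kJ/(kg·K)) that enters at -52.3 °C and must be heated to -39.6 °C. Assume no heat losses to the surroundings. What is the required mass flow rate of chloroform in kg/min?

Heat released by hot stream: Q = 243 × 0.520 × (385 − 248) = 17311 kJ/min
Energy balance on cold side (adiabatic exchanger): Q = ṁ_c·Cp_c·(T_c,out − T_c,in)
ṁ_c = 17311 / [0.970 × (-39.6 − -52.3)] = 1405.3 kg/min

ṁ_c = 1410 kg/min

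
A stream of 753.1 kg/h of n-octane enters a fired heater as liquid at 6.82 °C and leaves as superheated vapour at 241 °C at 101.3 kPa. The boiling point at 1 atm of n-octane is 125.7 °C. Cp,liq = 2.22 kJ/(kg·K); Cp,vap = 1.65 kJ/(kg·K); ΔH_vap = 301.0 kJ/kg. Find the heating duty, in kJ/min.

Q = 9480 kJ/min

liquid 6.82→125.7 °C: 263.91 kJ/kg
vaporisation at 125.7 °C: 301 kJ/kg
vapour 125.7→241 °C: 190.24 kJ/kg
Δh = 263.91 + 301 + 190.24 = 755.16 kJ/kg
Q = ṁ·Δh = 753.1 kg/h × 755.16 kJ/kg = 568710 kJ/h
|Q| = 157.97 kW = 9478.5 kJ/min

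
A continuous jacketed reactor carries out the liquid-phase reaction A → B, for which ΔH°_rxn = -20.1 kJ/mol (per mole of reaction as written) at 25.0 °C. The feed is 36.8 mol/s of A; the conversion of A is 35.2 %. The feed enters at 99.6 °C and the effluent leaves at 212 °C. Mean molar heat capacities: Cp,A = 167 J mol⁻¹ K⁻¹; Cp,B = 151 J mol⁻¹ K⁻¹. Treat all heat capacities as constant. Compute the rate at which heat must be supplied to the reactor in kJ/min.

Extent of reaction ξ = 0.352 × 36.8 = 12.954 mol/s
Reaction term: ξ·ΔH°_rxn = 12.954 × -20.1 = -260.37 kJ/s
Sensible, feed 99.6→25 °C: -458.46 kJ/s
Outlet flows (mol/s): A 23.846, B 12.954
Sensible, products 25→212 °C: 1110.5 kJ/s
Q = ΔH = 391.64 kJ/s = 391.64 kW
Heat supplied = 23498 kJ/min

Q_in = 23500 kJ/min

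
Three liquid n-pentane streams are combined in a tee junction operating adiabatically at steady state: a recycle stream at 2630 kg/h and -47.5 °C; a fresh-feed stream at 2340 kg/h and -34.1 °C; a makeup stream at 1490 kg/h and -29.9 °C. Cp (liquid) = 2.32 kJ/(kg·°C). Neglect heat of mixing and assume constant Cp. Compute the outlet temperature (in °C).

T_out = -38.6 °C

Energy balance with Q = 0: Σ ṁᵢCp,ᵢ(T_out − Tᵢ) = 0
T_out = Σ ṁᵢCp,ᵢTᵢ / Σ ṁᵢCp,ᵢ
      = -578310 / 14987 = -38.587 °C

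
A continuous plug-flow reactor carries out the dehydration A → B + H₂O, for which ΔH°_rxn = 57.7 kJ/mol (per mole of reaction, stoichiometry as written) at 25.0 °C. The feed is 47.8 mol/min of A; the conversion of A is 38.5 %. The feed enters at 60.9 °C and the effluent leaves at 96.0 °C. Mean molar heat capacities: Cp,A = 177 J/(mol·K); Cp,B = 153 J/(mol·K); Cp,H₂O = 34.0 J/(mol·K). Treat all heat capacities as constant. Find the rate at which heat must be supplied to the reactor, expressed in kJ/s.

Extent of reaction ξ = 0.385 × 47.8 = 18.403 mol/min
Reaction term: ξ·ΔH°_rxn = 18.403 × 57.7 = 1061.9 kJ/min
Sensible, feed 60.9→25 °C: -303.74 kJ/min
Outlet flows (mol/min): A 29.397, B 18.403, H₂O 18.403
Sensible, products 25→96.0 °C: 613.77 kJ/min
Q = ΔH = 1371.9 kJ/min = 22.865 kW
Heat supplied = 22.865 kJ/s

Q_in = 22.9 kJ/s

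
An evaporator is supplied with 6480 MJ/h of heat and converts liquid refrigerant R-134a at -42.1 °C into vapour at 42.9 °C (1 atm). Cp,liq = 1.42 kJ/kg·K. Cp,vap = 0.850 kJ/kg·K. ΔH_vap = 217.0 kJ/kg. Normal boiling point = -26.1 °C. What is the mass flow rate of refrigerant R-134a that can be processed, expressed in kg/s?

Δh = 1.42×(-26.1−-42.1) + 217.0 + 0.850×(42.9−-26.1) = 298.37 kJ/kg
Q = 6480 MJ/h = 1800 kJ/s = 1800 kJ/s
ṁ = Q/Δh = 1800 / 298.37 = 6.0328 kg/s

ṁ = 6.03 kg/s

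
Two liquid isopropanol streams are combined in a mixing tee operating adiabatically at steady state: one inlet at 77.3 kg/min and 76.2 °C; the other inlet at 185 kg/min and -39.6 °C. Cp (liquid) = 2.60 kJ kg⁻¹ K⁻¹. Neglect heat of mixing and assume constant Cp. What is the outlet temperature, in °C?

Adiabatic, steady state ⇒ Σ ṁᵢCp,ᵢ(T_out − Tᵢ) = 0
T_out = Σ ṁᵢCp,ᵢTᵢ / Σ ṁᵢCp,ᵢ
      = -3732.9 / 681.98 = -5.4737 °C

T_out = -5.47 °C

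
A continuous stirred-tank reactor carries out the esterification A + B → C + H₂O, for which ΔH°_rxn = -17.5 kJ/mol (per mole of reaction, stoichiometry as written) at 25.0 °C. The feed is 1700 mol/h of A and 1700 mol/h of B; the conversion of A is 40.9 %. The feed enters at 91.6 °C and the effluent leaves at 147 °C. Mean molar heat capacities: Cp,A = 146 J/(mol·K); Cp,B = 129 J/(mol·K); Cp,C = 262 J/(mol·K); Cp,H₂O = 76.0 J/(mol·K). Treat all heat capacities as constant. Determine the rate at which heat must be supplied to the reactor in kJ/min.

Extent of reaction ξ = 0.409 × 1700 = 695.3 mol/h
Reaction term: ξ·ΔH°_rxn = 695.3 × -17.5 = -12168 kJ/h
Sensible, feed 91.6→25 °C: -31135 kJ/h
Outlet flows (mol/h): A 1004.7, B 1004.7, C 695.3, H₂O 695.3
Sensible, products 25→147 °C: 62379 kJ/h
Q = ΔH = 19076 kJ/h = 5.2988 kW
Heat supplied = 317.93 kJ/min

Q_in = 318 kJ/min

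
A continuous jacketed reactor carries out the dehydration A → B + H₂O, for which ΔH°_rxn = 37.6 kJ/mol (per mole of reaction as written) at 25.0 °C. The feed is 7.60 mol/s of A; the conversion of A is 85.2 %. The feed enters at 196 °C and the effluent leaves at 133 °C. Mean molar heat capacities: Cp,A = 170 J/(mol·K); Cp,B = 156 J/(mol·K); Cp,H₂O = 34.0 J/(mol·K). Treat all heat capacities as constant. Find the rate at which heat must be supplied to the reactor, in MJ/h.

Q_in = 634 MJ/h

Extent of reaction ξ = 0.852 × 7.60 = 6.4752 mol/s
Reaction term: ξ·ΔH°_rxn = 6.4752 × 37.6 = 243.47 kJ/s
Sensible, feed 196→25 °C: -220.93 kJ/s
Outlet flows (mol/s): A 1.1248, B 6.4752, H₂O 6.4752
Sensible, products 25→133 °C: 153.52 kJ/s
Q = ΔH = 176.06 kJ/s = 176.06 kW
Heat supplied = 633.81 MJ/h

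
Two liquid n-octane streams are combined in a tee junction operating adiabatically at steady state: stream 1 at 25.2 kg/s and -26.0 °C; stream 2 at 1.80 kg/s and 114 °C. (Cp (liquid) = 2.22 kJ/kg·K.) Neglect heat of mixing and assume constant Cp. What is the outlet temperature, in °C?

Energy balance with Q = 0: Σ ṁᵢCp,ᵢ(T_out − Tᵢ) = 0
Σ ṁᵢCp,ᵢTᵢ = 25.2×2.22×-26.0 + 1.80×2.22×114 = -999
Σ ṁᵢCp,ᵢ = 25.2×2.22 + 1.80×2.22 = 59.94
T_out = -999 / 59.94 = -16.667 °C

T_out = -16.7 °C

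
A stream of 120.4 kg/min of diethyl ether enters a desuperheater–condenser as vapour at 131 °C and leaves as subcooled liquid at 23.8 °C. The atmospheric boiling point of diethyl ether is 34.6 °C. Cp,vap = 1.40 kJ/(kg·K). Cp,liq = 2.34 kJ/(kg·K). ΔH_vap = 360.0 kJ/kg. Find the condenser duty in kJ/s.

vapour 131→34.6 °C: -134.96 kJ/kg
condensation at 34.6 °C: -360 kJ/kg
liquid 34.6→23.8 °C: -25.272 kJ/kg
Δh = -134.96 + -360 + -25.272 = -520.23 kJ/kg
Q = ṁ·Δh = 120.4 kg/min × -520.23 kJ/kg = -62636 kJ/min
|Q| = 1043.9 kW

Q_c = 1040 kJ/s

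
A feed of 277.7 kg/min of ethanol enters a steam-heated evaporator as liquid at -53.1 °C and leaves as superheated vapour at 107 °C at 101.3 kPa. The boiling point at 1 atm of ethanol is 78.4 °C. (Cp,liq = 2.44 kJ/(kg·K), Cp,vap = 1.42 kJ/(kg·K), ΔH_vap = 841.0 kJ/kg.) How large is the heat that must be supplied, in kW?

liquid -53.1→78.4 °C: 320.86 kJ/kg
vaporisation at 78.4 °C: 841 kJ/kg
vapour 78.4→107 °C: 40.612 kJ/kg
Δh = 320.86 + 841 + 40.612 = 1202.5 kJ/kg
Q = ṁ·Δh = 277.7 kg/min × 1202.5 kJ/kg = 333930 kJ/min
|Q| = 5565.4 kW

Q = 5570 kW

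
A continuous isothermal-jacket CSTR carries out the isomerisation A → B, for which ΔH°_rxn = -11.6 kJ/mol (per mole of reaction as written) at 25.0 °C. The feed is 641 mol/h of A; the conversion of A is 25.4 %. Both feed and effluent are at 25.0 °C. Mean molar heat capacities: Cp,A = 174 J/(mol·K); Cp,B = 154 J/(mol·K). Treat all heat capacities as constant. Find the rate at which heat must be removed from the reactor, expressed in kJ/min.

Extent of reaction ξ = 0.254 × 641 = 162.81 mol/h
Reaction term: ξ·ΔH°_rxn = 162.81 × -11.6 = -1888.6 kJ/h
Q = ΔH = -1888.6 kJ/h = -0.52462 kW
Heat removed = 31.477 kJ/min

Q_out = 31.5 kJ/min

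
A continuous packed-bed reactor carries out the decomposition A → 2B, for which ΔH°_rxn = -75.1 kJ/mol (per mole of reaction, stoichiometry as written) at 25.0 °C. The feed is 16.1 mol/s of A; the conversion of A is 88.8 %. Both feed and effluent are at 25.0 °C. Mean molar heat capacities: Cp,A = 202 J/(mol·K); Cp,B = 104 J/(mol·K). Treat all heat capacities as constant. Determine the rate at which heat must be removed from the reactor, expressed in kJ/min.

Extent of reaction ξ = 0.888 × 16.1 = 14.297 mol/s
Reaction term: ξ·ΔH°_rxn = 14.297 × -75.1 = -1073.7 kJ/s
Q = ΔH = -1073.7 kJ/s = -1073.7 kW
Heat removed = 64421 kJ/min

Q_out = 64400 kJ/min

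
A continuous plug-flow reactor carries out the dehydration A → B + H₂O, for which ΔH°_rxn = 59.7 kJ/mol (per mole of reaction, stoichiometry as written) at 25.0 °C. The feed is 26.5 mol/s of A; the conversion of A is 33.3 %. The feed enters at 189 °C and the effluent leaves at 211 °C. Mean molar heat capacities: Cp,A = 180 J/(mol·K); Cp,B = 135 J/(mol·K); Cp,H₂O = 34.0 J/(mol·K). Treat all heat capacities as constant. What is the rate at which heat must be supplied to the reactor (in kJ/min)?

Extent of reaction ξ = 0.333 × 26.5 = 8.8245 mol/s
Reaction term: ξ·ΔH°_rxn = 8.8245 × 59.7 = 526.82 kJ/s
Sensible, feed 189→25 °C: -782.28 kJ/s
Outlet flows (mol/s): A 17.675, B 8.8245, H₂O 8.8245
Sensible, products 25→211 °C: 869.17 kJ/s
Q = ΔH = 613.71 kJ/s = 613.71 kW
Heat supplied = 36822 kJ/min

Q_in = 36800 kJ/min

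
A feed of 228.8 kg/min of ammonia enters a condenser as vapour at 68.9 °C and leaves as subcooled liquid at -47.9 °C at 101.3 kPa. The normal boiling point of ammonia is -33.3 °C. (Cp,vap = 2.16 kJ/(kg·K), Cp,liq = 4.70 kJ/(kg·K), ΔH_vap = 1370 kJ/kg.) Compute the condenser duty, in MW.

vapour 68.9→-33.3 °C: -220.75 kJ/kg
condensation at -33.3 °C: -1370 kJ/kg
liquid -33.3→-47.9 °C: -68.62 kJ/kg
Δh = -220.75 + -1370 + -68.62 = -1659.4 kJ/kg
Q = ṁ·Δh = 228.8 kg/min × -1659.4 kJ/kg = -379660 kJ/min
|Q| = 6327.7 kW = 6.3277 MW

Q_c = 6.33 MW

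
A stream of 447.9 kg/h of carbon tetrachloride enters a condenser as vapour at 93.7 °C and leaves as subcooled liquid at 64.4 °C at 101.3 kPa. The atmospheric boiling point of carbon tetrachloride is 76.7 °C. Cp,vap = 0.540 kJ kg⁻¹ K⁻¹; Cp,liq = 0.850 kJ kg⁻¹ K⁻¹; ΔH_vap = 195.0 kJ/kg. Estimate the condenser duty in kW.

vapour 93.7→76.7 °C: -9.18 kJ/kg
condensation at 76.7 °C: -195 kJ/kg
liquid 76.7→64.4 °C: -10.455 kJ/kg
Δh = -9.18 + -195 + -10.455 = -214.63 kJ/kg
Q = ṁ·Δh = 447.9 kg/h × -214.63 kJ/kg = -96135 kJ/h
|Q| = 26.704 kW

Q_c = 26.7 kW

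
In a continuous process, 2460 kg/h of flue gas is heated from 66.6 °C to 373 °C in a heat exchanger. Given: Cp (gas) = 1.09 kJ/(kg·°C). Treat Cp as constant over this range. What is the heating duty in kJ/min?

Q = 13700 kJ/min

Q = ṁ·Cp·ΔT = 2460 × 1.09 × (373 − 66.6) = 821580 kJ/h
Converting: 821580 / 3600 s = 228.22 kW
Heating duty = 13693 kJ/min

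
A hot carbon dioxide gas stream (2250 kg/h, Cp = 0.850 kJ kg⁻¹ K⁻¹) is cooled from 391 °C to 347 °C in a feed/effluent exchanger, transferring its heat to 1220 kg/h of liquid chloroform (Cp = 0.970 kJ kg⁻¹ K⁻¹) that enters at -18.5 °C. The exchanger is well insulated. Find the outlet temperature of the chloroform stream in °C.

Heat released by hot stream: Q = 2250 × 0.850 × (391 − 347) = 84150 kJ/h
Energy balance on cold side (adiabatic exchanger): Q = ṁ_c·Cp_c·(T_c,out − T_c,in)
T_c,out = -18.5 + 84150/(1220 × 0.970) = 52.609 °C

T_c,out = 52.6 °C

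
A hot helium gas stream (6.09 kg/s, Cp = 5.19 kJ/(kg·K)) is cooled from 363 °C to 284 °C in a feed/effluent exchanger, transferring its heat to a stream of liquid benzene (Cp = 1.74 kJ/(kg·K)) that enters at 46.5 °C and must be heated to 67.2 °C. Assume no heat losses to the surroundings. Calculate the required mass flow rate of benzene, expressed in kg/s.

Heat released by hot stream: Q = 6.09 × 5.19 × (363 − 284) = 2497 kJ/s
Energy balance on cold side (adiabatic exchanger): Q = ṁ_c·Cp_c·(T_c,out − T_c,in)
ṁ_c = 2497 / [1.74 × (67.2 − 46.5)] = 69.325 kg/s

ṁ_c = 69.3 kg/s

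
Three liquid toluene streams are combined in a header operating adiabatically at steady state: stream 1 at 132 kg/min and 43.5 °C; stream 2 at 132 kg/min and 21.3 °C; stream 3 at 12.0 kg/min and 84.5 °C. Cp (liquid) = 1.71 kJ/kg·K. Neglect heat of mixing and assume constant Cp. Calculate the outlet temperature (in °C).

Adiabatic, steady state ⇒ Σ ṁᵢCp,ᵢ(T_out − Tᵢ) = 0
T_out = Σ ṁᵢCp,ᵢTᵢ / Σ ṁᵢCp,ᵢ
      = 16361 / 471.96 = 34.665 °C

T_out = 34.7 °C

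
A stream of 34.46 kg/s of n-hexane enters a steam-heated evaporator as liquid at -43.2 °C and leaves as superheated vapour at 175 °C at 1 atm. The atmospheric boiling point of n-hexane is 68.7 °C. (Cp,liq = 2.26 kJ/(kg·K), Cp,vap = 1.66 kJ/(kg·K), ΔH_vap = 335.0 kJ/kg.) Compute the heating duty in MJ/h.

Q = 94800 MJ/h

liquid -43.2→68.7 °C: 252.89 kJ/kg
vaporisation at 68.7 °C: 335 kJ/kg
vapour 68.7→175 °C: 176.46 kJ/kg
Δh = 252.89 + 335 + 176.46 = 764.35 kJ/kg
Q = ṁ·Δh = 34.46 kg/s × 764.35 kJ/kg = 26340 kJ/s
|Q| = 26340 kW = 94822 MJ/h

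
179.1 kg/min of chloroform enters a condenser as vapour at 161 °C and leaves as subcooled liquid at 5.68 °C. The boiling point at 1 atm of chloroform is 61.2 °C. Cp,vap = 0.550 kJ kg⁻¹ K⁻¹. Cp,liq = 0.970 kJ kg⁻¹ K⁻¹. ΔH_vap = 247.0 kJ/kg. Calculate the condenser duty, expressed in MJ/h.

Q_c = 3820 MJ/h

vapour 161→61.2 °C: -54.89 kJ/kg
condensation at 61.2 °C: -247 kJ/kg
liquid 61.2→5.68 °C: -53.854 kJ/kg
Δh = -54.89 + -247 + -53.854 = -355.74 kJ/kg
Q = ṁ·Δh = 179.1 kg/min × -355.74 kJ/kg = -63714 kJ/min
|Q| = 1061.9 kW = 3822.8 MJ/h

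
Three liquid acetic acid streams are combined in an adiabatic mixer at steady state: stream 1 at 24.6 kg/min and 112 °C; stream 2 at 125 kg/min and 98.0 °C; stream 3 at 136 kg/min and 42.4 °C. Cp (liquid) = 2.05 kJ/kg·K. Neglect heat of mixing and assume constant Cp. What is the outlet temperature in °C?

T_out = 72.7 °C

Energy balance with Q = 0: Σ ṁᵢCp,ᵢ(T_out − Tᵢ) = 0
T_out = Σ ṁᵢCp,ᵢTᵢ / Σ ṁᵢCp,ᵢ
      = 42582 / 585.48 = 72.73 °C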